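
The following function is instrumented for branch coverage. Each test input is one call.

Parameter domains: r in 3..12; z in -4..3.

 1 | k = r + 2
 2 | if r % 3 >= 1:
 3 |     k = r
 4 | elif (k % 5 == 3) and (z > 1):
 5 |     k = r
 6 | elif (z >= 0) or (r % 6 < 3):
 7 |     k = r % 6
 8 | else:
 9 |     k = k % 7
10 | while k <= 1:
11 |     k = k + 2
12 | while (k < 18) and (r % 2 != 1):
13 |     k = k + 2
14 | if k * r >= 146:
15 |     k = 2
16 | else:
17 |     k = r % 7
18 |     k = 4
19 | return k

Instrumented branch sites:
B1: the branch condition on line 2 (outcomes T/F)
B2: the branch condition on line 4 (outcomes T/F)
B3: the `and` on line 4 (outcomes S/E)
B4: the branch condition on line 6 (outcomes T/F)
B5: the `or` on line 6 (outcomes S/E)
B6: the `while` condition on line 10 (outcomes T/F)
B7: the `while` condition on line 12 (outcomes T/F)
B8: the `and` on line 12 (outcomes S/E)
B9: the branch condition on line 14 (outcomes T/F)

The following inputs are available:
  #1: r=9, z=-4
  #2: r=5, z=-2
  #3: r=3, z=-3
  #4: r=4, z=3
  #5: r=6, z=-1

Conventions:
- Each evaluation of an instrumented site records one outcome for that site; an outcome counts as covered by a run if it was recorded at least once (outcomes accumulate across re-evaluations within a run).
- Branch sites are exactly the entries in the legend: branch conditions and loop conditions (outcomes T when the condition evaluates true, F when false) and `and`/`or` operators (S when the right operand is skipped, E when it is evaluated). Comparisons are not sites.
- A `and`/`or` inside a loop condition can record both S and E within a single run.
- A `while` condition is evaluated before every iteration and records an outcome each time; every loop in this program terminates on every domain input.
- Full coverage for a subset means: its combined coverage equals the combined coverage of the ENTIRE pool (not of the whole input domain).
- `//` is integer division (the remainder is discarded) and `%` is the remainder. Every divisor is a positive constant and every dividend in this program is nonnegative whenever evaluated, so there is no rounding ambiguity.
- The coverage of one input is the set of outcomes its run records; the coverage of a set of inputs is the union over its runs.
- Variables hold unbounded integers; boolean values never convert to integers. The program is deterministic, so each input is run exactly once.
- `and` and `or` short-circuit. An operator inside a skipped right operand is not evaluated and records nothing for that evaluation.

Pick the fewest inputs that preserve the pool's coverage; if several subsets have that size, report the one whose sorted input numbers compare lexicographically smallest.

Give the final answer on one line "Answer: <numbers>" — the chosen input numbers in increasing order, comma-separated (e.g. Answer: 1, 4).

run #1 (r=9, z=-4) runs B1->F, B3->S, B2->F, B5->E, B4->F, B6->F, B8->E, B7->F, B9->F; records B1=F, B2=F, B3=S, B4=F, B5=E, B6=F, B7=F, B8=E, B9=F
run #2 (r=5, z=-2) runs B1->T, B6->F, B8->E, B7->F, B9->F; records B1=T, B6=F, B7=F, B8=E, B9=F
run #3 (r=3, z=-3) runs B1->F, B3->S, B2->F, B5->E, B4->F, B6->F, B8->E, B7->F, B9->F; records B1=F, B2=F, B3=S, B4=F, B5=E, B6=F, B7=F, B8=E, B9=F
run #4 (r=4, z=3) runs B1->T, B6->F, B8->E, B7->T, B8->E, B7->T, B8->E, B7->T, B8->E, B7->T, B8->E, B7->T, B8->E, B7->T, ...; records B1=T, B6=F, B7=T, B7=F, B8=S, B8=E, B9=F
run #5 (r=6, z=-1) runs B1->F, B3->E, B2->F, B5->E, B4->T, B6->T, B6->F, B8->E, B7->T, B8->E, B7->T, B8->E, B7->T, B8->E, ...; records B1=F, B2=F, B3=E, B4=T, B5=E, B6=T, B6=F, B7=T, B7=F, B8=S, B8=E, B9=F
together the pool reaches 15 outcomes: B1=T, B1=F, B2=F, B3=S, B3=E, B4=T, B4=F, B5=E, B6=T, B6=F, B7=T, B7=F, B8=S, B8=E, B9=F
checked all size-1 subsets: none covers 15 outcomes (max 12/15)
checked all size-2 subsets: none covers 15 outcomes (max 14/15)
size 3: inputs {1, 2, 5} cover all 15 outcomes, and no lexicographically smaller subset of this size does

Answer: 1, 2, 5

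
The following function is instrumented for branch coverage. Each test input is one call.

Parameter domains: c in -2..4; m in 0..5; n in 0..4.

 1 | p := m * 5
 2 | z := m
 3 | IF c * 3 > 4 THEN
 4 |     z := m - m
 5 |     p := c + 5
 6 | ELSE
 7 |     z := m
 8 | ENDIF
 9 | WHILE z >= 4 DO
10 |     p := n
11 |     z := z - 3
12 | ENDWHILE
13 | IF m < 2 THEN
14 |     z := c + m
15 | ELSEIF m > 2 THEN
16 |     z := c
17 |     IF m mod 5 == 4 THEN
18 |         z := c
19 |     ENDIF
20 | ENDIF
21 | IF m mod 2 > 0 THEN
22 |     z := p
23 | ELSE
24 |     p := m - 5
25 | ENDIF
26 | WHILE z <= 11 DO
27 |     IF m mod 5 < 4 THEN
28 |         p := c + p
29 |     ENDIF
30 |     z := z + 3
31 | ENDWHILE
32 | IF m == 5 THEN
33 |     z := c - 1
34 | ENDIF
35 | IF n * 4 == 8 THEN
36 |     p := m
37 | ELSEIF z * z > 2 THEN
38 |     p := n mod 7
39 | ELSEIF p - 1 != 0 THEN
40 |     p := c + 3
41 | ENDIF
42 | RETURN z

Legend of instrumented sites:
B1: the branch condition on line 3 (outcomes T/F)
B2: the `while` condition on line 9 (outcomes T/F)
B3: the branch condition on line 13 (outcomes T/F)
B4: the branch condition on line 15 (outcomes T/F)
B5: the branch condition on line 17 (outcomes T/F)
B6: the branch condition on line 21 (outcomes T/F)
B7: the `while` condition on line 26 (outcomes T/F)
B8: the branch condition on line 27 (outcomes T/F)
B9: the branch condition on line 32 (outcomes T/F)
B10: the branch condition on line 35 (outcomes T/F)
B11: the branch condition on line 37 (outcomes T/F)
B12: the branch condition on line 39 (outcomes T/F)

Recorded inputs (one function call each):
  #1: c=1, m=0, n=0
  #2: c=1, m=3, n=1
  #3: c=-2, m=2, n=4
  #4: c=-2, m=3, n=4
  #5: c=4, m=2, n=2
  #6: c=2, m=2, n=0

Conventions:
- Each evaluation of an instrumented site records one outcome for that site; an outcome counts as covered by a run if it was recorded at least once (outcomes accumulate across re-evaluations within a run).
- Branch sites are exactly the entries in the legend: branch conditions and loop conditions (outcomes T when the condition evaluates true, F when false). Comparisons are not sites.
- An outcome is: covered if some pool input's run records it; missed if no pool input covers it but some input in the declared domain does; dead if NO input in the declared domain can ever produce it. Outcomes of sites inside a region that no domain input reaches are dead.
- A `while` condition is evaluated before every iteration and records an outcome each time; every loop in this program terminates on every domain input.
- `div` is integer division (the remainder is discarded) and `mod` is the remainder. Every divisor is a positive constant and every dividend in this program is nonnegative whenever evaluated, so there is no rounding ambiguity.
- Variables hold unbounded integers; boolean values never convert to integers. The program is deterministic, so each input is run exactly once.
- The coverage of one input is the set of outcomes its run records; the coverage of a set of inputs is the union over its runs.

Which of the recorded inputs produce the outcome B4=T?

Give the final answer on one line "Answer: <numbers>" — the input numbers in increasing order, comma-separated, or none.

input #1 (c=1, m=0, n=0): misses B4=T
input #2 (c=1, m=3, n=1): covers B4=T
input #3 (c=-2, m=2, n=4): misses B4=T
input #4 (c=-2, m=3, n=4): covers B4=T
input #5 (c=4, m=2, n=2): misses B4=T
input #6 (c=2, m=2, n=0): misses B4=T

Answer: 2, 4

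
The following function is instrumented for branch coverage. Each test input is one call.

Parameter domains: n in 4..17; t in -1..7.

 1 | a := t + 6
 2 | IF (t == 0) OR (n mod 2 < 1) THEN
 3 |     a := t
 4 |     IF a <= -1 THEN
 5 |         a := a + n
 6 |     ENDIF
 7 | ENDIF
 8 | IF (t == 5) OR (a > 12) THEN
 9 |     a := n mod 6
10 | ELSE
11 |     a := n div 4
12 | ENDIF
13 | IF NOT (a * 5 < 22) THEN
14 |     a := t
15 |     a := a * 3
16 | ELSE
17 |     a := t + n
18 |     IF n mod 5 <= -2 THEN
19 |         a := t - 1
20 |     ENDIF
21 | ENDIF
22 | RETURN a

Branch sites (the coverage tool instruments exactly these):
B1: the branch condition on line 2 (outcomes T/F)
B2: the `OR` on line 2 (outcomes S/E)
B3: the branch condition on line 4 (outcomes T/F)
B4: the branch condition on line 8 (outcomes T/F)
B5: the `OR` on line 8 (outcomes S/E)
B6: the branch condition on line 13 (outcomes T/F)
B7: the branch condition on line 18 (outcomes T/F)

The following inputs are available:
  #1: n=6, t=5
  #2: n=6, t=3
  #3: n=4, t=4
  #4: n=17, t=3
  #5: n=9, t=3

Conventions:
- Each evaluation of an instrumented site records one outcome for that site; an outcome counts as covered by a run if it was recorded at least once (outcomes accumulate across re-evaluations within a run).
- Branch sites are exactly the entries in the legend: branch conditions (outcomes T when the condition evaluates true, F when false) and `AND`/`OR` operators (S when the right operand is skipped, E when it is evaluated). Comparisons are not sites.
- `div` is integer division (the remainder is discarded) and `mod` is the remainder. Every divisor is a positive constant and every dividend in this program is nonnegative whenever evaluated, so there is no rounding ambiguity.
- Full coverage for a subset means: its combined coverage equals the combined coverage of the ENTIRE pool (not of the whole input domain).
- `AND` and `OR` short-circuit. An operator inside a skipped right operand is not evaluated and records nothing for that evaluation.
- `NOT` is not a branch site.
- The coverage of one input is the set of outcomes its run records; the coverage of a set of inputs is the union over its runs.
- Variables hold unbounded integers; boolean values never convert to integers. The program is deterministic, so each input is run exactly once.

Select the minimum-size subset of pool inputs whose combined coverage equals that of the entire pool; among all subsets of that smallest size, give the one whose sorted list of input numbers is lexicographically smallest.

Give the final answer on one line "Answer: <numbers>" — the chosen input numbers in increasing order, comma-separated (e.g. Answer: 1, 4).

#1 (n=6, t=5) -> B2->E, B1->T, B3->F, B5->S, B4->T, B6->F, B7->F; covered: B1=T, B2=E, B3=F, B4=T, B5=S, B6=F, B7=F
#2 (n=6, t=3) -> B2->E, B1->T, B3->F, B5->E, B4->F, B6->F, B7->F; covered: B1=T, B2=E, B3=F, B4=F, B5=E, B6=F, B7=F
#3 (n=4, t=4) -> B2->E, B1->T, B3->F, B5->E, B4->F, B6->F, B7->F; covered: B1=T, B2=E, B3=F, B4=F, B5=E, B6=F, B7=F
#4 (n=17, t=3) -> B2->E, B1->F, B5->E, B4->F, B6->F, B7->F; covered: B1=F, B2=E, B4=F, B5=E, B6=F, B7=F
#5 (n=9, t=3) -> B2->E, B1->F, B5->E, B4->F, B6->F, B7->F; covered: B1=F, B2=E, B4=F, B5=E, B6=F, B7=F
together the pool reaches 10 outcomes: B1=T, B1=F, B2=E, B3=F, B4=T, B4=F, B5=S, B5=E, B6=F, B7=F
size 1 is not enough: best union over all size-1 subsets is 7/10
size 2: inputs {1, 4} cover all 10 outcomes, and no lexicographically smaller subset of this size does

Answer: 1, 4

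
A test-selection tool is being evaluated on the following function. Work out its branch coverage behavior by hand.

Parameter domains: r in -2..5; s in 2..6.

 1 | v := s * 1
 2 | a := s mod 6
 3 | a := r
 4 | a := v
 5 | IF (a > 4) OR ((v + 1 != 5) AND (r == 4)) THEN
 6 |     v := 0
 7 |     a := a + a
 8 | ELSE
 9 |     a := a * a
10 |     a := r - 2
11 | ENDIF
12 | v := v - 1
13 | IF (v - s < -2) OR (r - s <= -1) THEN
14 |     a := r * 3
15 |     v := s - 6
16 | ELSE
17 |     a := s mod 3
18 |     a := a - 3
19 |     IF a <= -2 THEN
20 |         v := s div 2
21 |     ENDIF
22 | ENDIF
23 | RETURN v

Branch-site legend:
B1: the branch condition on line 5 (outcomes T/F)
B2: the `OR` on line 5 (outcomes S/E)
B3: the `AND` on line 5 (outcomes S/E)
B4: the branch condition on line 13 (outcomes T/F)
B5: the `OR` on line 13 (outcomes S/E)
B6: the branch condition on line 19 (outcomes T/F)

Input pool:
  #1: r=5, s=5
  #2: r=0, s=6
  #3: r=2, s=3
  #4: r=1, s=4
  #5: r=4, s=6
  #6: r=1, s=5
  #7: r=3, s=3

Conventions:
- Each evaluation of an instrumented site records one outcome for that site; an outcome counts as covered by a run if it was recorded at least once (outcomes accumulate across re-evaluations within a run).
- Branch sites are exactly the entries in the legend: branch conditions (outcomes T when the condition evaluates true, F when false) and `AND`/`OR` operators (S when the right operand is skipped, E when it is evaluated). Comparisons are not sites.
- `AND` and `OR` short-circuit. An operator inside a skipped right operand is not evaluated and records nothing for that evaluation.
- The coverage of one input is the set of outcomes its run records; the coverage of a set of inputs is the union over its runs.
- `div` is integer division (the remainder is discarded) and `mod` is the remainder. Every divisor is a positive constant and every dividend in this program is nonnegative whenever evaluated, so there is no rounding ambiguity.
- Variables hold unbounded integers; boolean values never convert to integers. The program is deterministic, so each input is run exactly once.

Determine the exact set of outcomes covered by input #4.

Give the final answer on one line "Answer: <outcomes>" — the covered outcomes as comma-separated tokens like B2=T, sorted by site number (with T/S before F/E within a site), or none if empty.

Simulating input #4 (r=1, s=4) step by step:
  B2->E, B3->S, B1->F, B5->E, B4->T
deduplicating events, the covered set is: B1=F, B2=E, B3=S, B4=T, B5=E

Answer: B1=F, B2=E, B3=S, B4=T, B5=E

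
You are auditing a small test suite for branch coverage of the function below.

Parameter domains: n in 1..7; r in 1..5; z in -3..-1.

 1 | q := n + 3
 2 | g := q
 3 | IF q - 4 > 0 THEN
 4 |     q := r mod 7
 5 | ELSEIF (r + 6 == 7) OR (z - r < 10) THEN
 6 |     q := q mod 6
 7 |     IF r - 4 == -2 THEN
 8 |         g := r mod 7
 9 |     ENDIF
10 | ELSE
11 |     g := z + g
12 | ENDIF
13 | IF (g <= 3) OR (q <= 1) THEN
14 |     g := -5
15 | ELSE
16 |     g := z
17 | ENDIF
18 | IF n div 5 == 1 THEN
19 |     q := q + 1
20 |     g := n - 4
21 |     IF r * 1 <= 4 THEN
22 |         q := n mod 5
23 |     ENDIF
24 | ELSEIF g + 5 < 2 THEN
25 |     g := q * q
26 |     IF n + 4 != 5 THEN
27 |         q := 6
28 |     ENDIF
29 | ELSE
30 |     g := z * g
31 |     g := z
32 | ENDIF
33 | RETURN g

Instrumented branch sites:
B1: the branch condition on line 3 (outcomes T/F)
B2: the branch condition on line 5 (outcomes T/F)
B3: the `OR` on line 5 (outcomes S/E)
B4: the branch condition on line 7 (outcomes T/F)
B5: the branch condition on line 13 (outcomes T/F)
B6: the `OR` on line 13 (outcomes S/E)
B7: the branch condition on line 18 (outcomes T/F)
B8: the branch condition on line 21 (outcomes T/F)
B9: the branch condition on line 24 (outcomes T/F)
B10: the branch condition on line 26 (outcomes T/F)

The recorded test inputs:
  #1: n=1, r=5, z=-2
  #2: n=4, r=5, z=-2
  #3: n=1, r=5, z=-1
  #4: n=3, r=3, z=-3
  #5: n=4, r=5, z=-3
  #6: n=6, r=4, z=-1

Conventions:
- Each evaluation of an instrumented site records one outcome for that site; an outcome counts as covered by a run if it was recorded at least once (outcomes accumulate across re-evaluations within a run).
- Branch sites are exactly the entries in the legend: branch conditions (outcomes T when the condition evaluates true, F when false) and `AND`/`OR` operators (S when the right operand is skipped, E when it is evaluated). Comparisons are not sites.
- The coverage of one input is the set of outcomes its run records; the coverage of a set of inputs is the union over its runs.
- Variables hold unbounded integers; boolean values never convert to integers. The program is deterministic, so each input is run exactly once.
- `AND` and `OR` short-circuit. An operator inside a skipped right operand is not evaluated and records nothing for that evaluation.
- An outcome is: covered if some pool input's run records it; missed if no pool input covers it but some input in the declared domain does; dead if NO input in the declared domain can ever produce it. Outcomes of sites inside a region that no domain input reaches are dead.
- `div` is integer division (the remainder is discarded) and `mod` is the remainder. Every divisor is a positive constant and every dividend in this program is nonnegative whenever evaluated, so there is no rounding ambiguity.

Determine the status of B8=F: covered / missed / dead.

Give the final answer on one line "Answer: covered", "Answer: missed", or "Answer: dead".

no pool input records B8=F
but domain input (n=5, r=5, z=-3) does record it -> reachable, so missed

Answer: missed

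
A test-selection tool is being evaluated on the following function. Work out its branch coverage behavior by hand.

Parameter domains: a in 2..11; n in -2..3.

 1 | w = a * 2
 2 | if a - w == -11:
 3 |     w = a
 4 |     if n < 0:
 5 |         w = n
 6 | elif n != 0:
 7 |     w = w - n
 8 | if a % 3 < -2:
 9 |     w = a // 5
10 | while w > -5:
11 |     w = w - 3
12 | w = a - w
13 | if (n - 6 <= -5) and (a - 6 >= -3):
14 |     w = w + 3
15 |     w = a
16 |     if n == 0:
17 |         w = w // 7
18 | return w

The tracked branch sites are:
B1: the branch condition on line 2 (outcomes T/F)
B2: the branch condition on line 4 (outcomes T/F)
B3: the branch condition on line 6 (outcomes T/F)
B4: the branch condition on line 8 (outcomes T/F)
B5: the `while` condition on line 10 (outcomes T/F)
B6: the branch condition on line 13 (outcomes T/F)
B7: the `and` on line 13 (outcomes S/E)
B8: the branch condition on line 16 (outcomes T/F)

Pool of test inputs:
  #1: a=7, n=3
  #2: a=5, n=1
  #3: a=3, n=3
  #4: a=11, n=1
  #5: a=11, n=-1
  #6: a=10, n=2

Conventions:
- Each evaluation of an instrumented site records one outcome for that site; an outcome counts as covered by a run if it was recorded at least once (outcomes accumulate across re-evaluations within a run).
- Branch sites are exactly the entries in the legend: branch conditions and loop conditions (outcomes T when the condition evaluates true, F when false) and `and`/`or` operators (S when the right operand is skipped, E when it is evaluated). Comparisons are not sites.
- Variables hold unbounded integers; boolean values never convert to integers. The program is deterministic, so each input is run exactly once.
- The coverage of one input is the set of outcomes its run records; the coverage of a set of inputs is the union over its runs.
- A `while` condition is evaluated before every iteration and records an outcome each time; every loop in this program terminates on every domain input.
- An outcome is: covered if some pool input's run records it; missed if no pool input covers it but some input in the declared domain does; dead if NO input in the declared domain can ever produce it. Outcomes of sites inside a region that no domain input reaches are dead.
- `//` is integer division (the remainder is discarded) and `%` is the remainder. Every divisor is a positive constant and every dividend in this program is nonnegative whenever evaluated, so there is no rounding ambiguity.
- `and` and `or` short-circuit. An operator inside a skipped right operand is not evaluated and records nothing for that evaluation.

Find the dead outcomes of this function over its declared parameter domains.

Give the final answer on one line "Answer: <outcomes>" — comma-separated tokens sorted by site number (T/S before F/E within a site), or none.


sweeping the full domain (60 inputs) for each outcome:
  B4=T: no domain input ever produces it -> dead
  reachable outcomes have witnesses, e.g. B1=T (e.g. a=11, n=-2), B1=F (e.g. a=2, n=-2), B2=T (e.g. a=11, n=-2), B2=F (e.g. a=11, n=0)
Answer: B4=T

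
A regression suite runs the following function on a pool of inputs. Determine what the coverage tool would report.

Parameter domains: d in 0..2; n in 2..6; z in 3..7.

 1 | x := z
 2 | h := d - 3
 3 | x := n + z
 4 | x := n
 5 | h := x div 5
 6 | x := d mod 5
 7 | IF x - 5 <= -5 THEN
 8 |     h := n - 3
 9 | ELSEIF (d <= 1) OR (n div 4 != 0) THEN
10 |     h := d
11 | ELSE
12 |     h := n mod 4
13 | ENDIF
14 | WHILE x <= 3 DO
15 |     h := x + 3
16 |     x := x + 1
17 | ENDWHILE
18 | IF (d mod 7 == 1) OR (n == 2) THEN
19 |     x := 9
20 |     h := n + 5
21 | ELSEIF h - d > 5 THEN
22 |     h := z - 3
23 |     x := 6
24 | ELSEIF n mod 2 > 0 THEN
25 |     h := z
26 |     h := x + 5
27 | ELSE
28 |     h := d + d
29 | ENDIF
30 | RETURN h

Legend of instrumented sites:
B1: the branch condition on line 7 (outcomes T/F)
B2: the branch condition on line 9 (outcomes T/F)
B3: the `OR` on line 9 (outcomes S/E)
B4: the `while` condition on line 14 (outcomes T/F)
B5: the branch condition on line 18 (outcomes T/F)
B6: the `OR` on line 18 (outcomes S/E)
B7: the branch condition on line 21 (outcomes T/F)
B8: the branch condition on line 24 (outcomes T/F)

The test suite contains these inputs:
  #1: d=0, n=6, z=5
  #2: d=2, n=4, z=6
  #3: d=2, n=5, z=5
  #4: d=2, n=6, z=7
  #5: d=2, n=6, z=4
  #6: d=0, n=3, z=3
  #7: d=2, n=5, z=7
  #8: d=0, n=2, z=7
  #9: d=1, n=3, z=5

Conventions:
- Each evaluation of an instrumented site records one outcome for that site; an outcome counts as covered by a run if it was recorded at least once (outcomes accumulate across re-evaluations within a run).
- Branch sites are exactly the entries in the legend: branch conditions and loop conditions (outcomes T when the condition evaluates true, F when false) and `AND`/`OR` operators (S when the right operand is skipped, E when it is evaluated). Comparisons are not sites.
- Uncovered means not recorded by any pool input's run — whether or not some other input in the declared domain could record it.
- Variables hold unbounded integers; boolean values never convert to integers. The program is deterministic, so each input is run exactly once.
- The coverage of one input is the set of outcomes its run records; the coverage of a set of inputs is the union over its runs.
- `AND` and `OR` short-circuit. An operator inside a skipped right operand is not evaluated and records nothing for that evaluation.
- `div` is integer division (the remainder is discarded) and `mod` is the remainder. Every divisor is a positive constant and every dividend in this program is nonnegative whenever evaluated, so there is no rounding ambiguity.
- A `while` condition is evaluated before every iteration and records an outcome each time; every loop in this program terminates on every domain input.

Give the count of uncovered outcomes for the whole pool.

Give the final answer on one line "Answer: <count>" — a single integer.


run #1 (d=0, n=6, z=5) records B1=T, B4=T, B4=F, B5=F, B6=E, B7=T
run #2 (d=2, n=4, z=6) records B1=F, B2=T, B3=E, B4=T, B4=F, B5=F, B6=E, B7=F, B8=F
run #3 (d=2, n=5, z=5) records B1=F, B2=T, B3=E, B4=T, B4=F, B5=F, B6=E, B7=F, B8=T
run #4 (d=2, n=6, z=7) records B1=F, B2=T, B3=E, B4=T, B4=F, B5=F, B6=E, B7=F, B8=F
run #5 (d=2, n=6, z=4) records B1=F, B2=T, B3=E, B4=T, B4=F, B5=F, B6=E, B7=F, B8=F
run #6 (d=0, n=3, z=3) records B1=T, B4=T, B4=F, B5=F, B6=E, B7=T
run #7 (d=2, n=5, z=7) records B1=F, B2=T, B3=E, B4=T, B4=F, B5=F, B6=E, B7=F, B8=T
run #8 (d=0, n=2, z=7) records B1=T, B4=T, B4=F, B5=T, B6=E
run #9 (d=1, n=3, z=5) records B1=F, B2=T, B3=S, B4=T, B4=F, B5=T, B6=S
union over the pool: B1=T, B1=F, B2=T, B3=S, B3=E, B4=T, B4=F, B5=T, B5=F, B6=S, B6=E, B7=T, B7=F, B8=T, B8=F
uncovered (1 of 16): B2=F
Answer: 1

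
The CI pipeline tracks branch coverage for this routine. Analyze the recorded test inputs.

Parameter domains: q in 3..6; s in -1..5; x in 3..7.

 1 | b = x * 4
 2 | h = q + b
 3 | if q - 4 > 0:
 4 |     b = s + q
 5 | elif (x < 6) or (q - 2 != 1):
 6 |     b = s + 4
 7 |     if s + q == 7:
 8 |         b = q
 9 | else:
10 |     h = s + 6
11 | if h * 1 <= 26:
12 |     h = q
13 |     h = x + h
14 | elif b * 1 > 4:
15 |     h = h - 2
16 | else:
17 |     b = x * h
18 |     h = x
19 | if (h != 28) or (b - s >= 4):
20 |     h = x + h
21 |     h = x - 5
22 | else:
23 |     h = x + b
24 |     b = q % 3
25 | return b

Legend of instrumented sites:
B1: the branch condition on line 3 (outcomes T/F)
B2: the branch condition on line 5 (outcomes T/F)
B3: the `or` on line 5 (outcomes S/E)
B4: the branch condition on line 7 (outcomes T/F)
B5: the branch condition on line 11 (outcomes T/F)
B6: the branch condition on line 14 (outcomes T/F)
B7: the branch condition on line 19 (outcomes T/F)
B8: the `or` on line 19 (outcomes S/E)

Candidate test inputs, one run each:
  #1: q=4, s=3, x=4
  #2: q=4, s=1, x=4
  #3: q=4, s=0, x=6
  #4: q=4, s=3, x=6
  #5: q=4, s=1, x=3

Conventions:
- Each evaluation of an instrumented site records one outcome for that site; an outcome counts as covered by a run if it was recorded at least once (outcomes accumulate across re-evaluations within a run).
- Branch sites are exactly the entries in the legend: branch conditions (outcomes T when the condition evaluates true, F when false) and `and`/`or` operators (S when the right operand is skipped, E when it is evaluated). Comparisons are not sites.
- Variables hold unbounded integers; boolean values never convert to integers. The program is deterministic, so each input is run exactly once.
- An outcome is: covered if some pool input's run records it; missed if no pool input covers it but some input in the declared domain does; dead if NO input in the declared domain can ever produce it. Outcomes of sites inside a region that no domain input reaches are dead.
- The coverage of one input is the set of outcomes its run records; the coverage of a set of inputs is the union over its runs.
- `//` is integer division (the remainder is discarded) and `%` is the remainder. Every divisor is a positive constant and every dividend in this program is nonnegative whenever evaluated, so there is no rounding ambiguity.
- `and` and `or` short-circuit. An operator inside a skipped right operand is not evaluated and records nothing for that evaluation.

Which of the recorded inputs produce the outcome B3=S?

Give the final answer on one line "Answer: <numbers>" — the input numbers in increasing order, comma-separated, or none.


input #1 (q=4, s=3, x=4): produces B3=S
input #2 (q=4, s=1, x=4): produces B3=S
input #3 (q=4, s=0, x=6): does not produce B3=S
input #4 (q=4, s=3, x=6): does not produce B3=S
input #5 (q=4, s=1, x=3): produces B3=S
Answer: 1, 2, 5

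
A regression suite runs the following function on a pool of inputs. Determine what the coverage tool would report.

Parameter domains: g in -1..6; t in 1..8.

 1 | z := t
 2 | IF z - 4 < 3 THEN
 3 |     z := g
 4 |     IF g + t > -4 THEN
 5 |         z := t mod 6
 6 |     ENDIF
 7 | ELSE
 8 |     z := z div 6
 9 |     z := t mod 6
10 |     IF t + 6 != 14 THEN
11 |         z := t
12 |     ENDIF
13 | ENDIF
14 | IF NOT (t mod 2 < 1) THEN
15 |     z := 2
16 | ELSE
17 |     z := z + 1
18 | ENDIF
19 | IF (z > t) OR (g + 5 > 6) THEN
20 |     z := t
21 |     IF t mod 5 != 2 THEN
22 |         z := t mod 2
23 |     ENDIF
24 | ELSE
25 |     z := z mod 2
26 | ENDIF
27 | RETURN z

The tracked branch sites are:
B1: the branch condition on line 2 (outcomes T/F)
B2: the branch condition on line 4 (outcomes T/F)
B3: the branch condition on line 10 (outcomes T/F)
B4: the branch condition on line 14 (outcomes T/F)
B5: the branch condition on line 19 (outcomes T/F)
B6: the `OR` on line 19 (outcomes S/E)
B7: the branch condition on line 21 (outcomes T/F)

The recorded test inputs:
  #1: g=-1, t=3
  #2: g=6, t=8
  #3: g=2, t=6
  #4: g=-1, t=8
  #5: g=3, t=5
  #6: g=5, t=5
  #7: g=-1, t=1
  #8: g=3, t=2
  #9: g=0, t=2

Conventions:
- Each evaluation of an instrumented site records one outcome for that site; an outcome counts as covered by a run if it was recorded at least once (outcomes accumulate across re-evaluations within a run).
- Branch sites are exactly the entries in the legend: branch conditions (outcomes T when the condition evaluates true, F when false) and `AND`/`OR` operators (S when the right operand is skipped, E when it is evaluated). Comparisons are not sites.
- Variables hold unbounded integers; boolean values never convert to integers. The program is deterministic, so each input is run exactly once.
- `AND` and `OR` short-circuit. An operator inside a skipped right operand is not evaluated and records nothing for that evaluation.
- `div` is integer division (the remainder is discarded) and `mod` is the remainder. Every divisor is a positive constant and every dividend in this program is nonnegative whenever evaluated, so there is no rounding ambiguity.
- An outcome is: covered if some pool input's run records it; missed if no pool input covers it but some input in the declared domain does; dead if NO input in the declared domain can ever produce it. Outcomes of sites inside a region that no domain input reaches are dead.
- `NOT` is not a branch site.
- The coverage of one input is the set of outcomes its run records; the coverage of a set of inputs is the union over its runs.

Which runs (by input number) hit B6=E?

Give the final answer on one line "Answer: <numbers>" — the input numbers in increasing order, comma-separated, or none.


input #1 (g=-1, t=3): hits B6=E
input #2 (g=6, t=8): hits B6=E
input #3 (g=2, t=6): hits B6=E
input #4 (g=-1, t=8): hits B6=E
input #5 (g=3, t=5): hits B6=E
input #6 (g=5, t=5): hits B6=E
input #7 (g=-1, t=1): never hits B6=E
input #8 (g=3, t=2): never hits B6=E
input #9 (g=0, t=2): never hits B6=E
Answer: 1, 2, 3, 4, 5, 6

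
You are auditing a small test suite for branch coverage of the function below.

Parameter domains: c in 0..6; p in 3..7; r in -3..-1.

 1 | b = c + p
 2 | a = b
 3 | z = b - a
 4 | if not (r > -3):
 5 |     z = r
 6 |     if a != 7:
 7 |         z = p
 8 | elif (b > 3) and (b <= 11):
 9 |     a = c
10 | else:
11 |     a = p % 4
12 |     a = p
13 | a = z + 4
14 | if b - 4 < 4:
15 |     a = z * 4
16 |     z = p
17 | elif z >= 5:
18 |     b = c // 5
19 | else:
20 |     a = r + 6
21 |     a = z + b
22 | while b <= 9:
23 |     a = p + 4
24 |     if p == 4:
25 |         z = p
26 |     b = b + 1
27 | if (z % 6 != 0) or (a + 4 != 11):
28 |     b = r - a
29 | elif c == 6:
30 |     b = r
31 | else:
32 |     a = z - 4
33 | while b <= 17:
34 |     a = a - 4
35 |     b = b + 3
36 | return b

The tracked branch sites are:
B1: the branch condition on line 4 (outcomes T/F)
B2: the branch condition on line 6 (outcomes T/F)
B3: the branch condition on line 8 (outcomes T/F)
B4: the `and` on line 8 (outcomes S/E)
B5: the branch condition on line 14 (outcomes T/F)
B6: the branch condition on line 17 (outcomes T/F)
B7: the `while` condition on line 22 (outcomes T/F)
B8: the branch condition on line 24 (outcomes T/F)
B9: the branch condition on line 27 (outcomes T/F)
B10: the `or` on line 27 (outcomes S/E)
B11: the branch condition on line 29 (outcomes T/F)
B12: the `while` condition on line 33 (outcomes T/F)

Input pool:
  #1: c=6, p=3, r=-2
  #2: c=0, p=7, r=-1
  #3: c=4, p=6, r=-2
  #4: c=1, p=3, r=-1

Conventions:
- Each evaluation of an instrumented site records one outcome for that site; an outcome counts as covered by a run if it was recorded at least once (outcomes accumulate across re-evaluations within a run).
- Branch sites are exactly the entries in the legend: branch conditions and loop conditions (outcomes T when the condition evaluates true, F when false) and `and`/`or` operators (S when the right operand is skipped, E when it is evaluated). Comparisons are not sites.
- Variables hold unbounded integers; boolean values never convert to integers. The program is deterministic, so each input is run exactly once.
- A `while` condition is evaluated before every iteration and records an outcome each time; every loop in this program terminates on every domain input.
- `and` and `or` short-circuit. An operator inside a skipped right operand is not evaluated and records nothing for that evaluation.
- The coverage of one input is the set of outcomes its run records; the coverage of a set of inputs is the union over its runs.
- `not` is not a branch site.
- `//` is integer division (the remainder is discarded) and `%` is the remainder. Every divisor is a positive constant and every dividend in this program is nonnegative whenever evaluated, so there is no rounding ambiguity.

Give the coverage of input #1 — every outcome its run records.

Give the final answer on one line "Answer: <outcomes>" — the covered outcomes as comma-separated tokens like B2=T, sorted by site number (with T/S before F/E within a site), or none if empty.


Running input #1 (c=6, p=3, r=-2), event by event:
  B1->F, B4->E, B3->T, B5->F, B6->F, B7->T, B8->F, B7->F, B10->E, B9->F
  B11->T, B12->T, B12->T, B12->T, B12->T, B12->T, B12->T, B12->T, B12->F
as a set, this run covers: B1=F, B3=T, B4=E, B5=F, B6=F, B7=T, B7=F, B8=F, B9=F, B10=E, B11=T, B12=T, B12=F
Answer: B1=F, B3=T, B4=E, B5=F, B6=F, B7=T, B7=F, B8=F, B9=F, B10=E, B11=T, B12=T, B12=F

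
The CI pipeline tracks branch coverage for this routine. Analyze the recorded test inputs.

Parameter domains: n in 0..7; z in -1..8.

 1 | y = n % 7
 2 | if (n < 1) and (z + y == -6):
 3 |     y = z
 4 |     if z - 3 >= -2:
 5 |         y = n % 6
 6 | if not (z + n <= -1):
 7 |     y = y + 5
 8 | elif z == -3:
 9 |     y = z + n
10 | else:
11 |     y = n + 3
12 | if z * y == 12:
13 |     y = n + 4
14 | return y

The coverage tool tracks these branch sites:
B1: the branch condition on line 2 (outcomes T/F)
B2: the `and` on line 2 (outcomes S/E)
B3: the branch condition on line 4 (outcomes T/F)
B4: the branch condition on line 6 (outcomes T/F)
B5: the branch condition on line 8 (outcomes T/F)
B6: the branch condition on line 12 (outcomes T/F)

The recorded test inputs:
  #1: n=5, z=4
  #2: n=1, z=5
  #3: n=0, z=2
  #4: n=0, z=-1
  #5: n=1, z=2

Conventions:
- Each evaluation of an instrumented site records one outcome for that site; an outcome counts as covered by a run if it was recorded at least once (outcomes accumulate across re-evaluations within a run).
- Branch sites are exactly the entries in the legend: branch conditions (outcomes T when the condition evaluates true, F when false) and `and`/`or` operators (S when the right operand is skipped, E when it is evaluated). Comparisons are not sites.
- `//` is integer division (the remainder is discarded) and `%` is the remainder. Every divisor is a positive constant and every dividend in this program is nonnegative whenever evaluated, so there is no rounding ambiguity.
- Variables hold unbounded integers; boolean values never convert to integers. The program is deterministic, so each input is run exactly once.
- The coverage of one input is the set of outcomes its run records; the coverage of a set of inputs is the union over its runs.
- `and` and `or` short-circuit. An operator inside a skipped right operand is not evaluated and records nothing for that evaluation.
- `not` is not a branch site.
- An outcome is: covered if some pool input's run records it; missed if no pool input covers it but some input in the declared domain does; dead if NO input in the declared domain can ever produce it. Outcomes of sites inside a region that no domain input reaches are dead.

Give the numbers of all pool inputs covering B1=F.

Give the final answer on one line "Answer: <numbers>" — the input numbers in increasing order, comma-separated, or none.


input #1 (n=5, z=4): records B1=F
input #2 (n=1, z=5): records B1=F
input #3 (n=0, z=2): records B1=F
input #4 (n=0, z=-1): records B1=F
input #5 (n=1, z=2): records B1=F
Answer: 1, 2, 3, 4, 5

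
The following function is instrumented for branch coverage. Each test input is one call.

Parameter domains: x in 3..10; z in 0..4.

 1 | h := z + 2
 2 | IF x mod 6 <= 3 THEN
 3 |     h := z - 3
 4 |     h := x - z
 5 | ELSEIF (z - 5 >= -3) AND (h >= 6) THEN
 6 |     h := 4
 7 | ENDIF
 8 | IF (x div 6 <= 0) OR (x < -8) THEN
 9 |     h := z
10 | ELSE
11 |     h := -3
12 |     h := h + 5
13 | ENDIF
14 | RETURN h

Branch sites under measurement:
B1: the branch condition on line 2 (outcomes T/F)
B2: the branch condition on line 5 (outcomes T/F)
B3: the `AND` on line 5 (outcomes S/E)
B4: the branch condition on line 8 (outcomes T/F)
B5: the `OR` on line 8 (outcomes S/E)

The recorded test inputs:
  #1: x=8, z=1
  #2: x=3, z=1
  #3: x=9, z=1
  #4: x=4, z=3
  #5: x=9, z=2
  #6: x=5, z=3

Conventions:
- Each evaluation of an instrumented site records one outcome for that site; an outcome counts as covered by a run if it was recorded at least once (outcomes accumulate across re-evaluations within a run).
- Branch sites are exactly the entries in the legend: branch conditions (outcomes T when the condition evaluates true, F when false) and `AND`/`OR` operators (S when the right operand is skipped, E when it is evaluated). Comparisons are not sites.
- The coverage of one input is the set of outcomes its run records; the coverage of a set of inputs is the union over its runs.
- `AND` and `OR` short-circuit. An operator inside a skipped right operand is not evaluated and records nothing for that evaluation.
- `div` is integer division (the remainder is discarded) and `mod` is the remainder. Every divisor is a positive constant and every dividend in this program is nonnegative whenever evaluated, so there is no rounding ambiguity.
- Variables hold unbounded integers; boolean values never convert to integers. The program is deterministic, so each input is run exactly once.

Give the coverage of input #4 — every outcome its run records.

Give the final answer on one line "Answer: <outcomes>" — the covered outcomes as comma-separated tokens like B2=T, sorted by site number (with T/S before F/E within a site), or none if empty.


Event log for input #4 (x=4, z=3):
  B1->F, B3->E, B2->F, B5->S, B4->T
as a set, this run covers: B1=F, B2=F, B3=E, B4=T, B5=S
Answer: B1=F, B2=F, B3=E, B4=T, B5=S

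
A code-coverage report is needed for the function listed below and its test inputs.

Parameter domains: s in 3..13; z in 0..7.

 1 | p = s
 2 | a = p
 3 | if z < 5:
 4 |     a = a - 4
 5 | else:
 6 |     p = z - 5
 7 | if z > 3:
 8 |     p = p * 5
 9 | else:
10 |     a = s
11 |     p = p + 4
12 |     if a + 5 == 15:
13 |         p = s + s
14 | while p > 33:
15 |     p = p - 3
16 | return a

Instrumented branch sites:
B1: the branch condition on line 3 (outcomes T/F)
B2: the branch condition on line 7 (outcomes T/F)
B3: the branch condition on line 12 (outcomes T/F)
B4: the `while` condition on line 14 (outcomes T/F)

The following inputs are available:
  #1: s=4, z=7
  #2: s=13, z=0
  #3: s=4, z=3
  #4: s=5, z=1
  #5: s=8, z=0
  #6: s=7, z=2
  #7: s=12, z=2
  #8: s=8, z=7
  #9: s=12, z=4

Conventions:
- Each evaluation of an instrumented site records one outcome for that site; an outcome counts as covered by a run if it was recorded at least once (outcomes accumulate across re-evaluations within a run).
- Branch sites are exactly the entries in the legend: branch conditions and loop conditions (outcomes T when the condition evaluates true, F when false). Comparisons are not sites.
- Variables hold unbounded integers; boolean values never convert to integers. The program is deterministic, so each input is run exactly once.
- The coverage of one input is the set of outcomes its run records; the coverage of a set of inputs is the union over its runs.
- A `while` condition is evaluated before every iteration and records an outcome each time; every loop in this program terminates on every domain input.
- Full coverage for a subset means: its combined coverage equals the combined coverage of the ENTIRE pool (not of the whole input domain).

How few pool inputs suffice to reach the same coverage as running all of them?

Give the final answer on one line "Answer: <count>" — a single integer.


test 1 (s=4, z=7) hits B1=F, B2=T, B4=F
test 2 (s=13, z=0) hits B1=T, B2=F, B3=F, B4=F
test 3 (s=4, z=3) hits B1=T, B2=F, B3=F, B4=F
test 4 (s=5, z=1) hits B1=T, B2=F, B3=F, B4=F
test 5 (s=8, z=0) hits B1=T, B2=F, B3=F, B4=F
test 6 (s=7, z=2) hits B1=T, B2=F, B3=F, B4=F
test 7 (s=12, z=2) hits B1=T, B2=F, B3=F, B4=F
test 8 (s=8, z=7) hits B1=F, B2=T, B4=F
test 9 (s=12, z=4) hits B1=T, B2=T, B4=T, B4=F
the full pool covers 7 outcomes: B1=T, B1=F, B2=T, B2=F, B3=F, B4=T, B4=F
every size-1 subset falls short of the 7 outcomes (best: 4/7)
every size-2 subset falls short of the 7 outcomes (best: 6/7)
inputs {1, 2, 9} (size 3) cover everything; no size-3 subset with a lexicographically smaller index list covers all 7
Answer: 3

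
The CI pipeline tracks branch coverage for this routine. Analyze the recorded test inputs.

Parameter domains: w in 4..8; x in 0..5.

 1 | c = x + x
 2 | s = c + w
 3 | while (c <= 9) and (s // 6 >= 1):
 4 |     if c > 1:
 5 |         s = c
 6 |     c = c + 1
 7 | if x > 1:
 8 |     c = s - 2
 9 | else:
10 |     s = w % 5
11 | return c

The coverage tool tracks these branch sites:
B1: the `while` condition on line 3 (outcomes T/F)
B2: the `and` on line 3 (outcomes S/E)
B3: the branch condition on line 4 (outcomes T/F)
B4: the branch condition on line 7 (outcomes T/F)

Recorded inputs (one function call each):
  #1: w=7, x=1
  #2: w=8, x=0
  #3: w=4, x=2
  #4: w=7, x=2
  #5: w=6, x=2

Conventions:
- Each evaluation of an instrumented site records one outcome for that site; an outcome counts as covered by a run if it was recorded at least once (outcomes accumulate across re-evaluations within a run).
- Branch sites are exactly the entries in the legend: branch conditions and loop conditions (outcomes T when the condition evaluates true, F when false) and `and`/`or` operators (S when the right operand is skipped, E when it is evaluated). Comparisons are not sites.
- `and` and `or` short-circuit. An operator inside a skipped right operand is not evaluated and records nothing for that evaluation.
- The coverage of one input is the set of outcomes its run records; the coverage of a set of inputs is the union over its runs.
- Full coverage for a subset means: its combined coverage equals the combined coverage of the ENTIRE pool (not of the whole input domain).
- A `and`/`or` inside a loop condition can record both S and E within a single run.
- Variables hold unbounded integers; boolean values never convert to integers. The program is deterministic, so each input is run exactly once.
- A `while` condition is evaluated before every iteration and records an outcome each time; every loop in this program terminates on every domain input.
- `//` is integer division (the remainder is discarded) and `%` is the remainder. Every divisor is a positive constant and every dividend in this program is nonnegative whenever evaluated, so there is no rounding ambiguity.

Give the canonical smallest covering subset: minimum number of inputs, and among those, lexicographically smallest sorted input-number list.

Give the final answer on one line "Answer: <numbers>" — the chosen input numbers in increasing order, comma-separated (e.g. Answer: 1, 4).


input #1 (w=7, x=1): events B2->E, B1->T, B3->T, B2->E, B1->F, B4->F; covers B1=T, B1=F, B2=E, B3=T, B4=F
input #2 (w=8, x=0): events B2->E, B1->T, B3->F, B2->E, B1->T, B3->F, B2->E, B1->T, B3->T, B2->E, B1->F, B4->F; covers B1=T, B1=F, B2=E, B3=T, B3=F, B4=F
input #3 (w=4, x=2): events B2->E, B1->T, B3->T, B2->E, B1->F, B4->T; covers B1=T, B1=F, B2=E, B3=T, B4=T
input #4 (w=7, x=2): events B2->E, B1->T, B3->T, B2->E, B1->F, B4->T; covers B1=T, B1=F, B2=E, B3=T, B4=T
input #5 (w=6, x=2): events B2->E, B1->T, B3->T, B2->E, B1->F, B4->T; covers B1=T, B1=F, B2=E, B3=T, B4=T
together the pool reaches 7 outcomes: B1=T, B1=F, B2=E, B3=T, B3=F, B4=T, B4=F
checked all size-1 subsets: none covers 7 outcomes (max 6/7)
size 2: inputs {2, 3} cover all 7 outcomes, and no lexicographically smaller subset of this size does
Answer: 2, 3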